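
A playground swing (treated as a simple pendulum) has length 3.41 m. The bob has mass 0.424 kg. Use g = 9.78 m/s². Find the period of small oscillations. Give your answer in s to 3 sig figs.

3.71 s

T = 2π√(L/g) = 2π√(3.41/9.78) = 2π × 0.5905 = 3.71 s.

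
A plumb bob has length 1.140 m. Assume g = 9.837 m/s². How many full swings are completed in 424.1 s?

T = 2π√(L/g) = 2π√(1.140/9.837) = 2.1390 s.
Number of complete oscillations = ⌊424.1/2.1390⌋ = ⌊198.27⌋ = 198.

198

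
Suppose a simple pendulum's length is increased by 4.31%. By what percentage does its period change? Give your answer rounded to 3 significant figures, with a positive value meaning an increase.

T ∝ √L, so T'/T = √(1.043) = 1.021.
Percentage change in T = (1.021 − 1) × 100% = 2.13%.

2.13%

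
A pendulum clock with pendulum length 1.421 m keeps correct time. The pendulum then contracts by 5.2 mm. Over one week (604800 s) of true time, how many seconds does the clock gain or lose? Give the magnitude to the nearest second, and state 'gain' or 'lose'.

gain 1110 s

T ∝ √L, so T'/T = √(1.41580/1.421) = 0.998169.
In 604800 s of true time the clock registers 604800/0.998169 = 605909.6 s, so it gains 1110 s.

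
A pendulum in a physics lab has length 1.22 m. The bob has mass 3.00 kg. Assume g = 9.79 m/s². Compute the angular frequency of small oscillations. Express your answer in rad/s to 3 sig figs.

ω = √(g/L) = √(9.79/1.22) = 2.83 rad/s.

2.83 rad/s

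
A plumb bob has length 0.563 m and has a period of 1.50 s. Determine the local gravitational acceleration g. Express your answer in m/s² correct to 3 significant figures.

From T = 2π√(L/g), g = 4π²L/T² = 4π² × 0.563/1.500² = 9.88 m/s².

9.88 m/s²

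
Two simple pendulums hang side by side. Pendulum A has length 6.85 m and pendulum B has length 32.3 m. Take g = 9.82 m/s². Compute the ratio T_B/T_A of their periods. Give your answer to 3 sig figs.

T ∝ √L, so T_B/T_A = √(L_B/L_A) = √(32.3/6.85) = 2.17.

2.17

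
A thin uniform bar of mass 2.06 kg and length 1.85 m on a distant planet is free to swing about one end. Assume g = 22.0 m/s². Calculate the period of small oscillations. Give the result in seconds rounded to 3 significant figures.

1.49 s

For a physical pendulum T = 2π√(I/(mgd)), with d = 0.9250 m from pivot to centre of mass.
I_cm = mL²/12 = 2.06 × 1.85²/12 = 0.5875 kg·m²; I = I_cm + md² = 0.5875 + 2.06 × 0.9250² = 2.350 kg·m².
T = 2π√(2.350/(2.06 × 22.0 × 0.9250)) = 1.49 s.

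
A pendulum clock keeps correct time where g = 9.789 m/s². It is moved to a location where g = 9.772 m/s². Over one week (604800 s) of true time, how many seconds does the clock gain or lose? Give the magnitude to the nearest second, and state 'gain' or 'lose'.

lose 525 s

The clock's period scales as T ∝ 1/√g, so T'/T = √(9.789/9.772) = 1.00087.
In 604800 s of true time the clock registers 604800/1.00087 = 604274.6 s, so it loses 525 s.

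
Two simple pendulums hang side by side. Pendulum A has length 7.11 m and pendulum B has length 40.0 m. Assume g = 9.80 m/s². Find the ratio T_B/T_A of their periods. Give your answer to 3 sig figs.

2.37

T ∝ √L, so T_B/T_A = √(L_B/L_A) = √(40.0/7.11) = 2.37.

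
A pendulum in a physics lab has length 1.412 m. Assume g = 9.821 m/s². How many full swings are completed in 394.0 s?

165

T = 2π√(L/g) = 2π√(1.412/9.821) = 2.3824 s.
Number of complete oscillations = ⌊394.0/2.3824⌋ = ⌊165.38⌋ = 165.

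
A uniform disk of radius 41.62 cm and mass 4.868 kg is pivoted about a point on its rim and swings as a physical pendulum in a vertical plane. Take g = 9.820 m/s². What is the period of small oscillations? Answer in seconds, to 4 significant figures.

1.584 s

I_cm = ½mr² = 0.42162 kg·m². The pivot is at distance d = 0.4162 m from the centre of mass.
By the parallel-axis theorem, I = I_cm + md² = 0.42162 + 0.84325 = 1.2649 kg·m².
T = 2π√(I/(mgd)) = 2π√(1.2649/(4.868 × 9.820 × 0.4162)) = 1.584 s.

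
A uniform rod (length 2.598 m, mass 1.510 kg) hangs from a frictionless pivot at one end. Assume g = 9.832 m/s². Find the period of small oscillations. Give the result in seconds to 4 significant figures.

2.637 s

For a physical pendulum T = 2π√(I/(mgd)), with d = 1.2990 m from pivot to centre of mass.
I_cm = mL²/12 = 1.510 × 2.598²/12 = 0.84933 kg·m²; I = I_cm + md² = 0.84933 + 1.510 × 1.2990² = 3.3973 kg·m².
T = 2π√(3.3973/(1.510 × 9.832 × 1.2990)) = 2.637 s.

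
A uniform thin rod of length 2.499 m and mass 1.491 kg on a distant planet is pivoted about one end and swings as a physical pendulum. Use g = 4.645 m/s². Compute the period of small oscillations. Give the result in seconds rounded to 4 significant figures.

For a physical pendulum T = 2π√(I/(mgd)), with d = 1.2495 m from pivot to centre of mass.
I_cm = mL²/12 = 1.491 × 2.499²/12 = 0.77594 kg·m²; I = I_cm + md² = 0.77594 + 1.491 × 1.2495² = 3.1038 kg·m².
T = 2π√(3.1038/(1.491 × 4.645 × 1.2495)) = 3.763 s.

3.763 s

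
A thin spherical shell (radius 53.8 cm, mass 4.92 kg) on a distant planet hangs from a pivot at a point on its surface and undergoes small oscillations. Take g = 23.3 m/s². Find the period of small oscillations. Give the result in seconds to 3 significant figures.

I_cm = (2/3)mr² = 0.9494 kg·m². The pivot is at distance d = 0.538 m from the centre of mass.
By the parallel-axis theorem, I = I_cm + md² = 0.9494 + 1.424 = 2.373 kg·m².
T = 2π√(I/(mgd)) = 2π√(2.373/(4.92 × 23.3 × 0.538)) = 1.23 s.

1.23 s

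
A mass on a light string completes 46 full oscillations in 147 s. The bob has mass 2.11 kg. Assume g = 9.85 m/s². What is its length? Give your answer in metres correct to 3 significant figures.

T = 147/46 = 3.196 s.
From T = 2π√(L/g), L = gT²/(4π²) = 9.85 × 3.196²/(4π²) = 2.55 m.

2.55 m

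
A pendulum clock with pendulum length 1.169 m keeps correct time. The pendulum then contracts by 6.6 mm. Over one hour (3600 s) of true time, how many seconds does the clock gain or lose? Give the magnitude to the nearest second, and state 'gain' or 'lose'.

gain 10 s

T ∝ √L, so T'/T = √(1.16240/1.169) = 0.997173.
In 3600 s of true time the clock registers 3600/0.997173 = 3610.2 s, so it gains 10 s.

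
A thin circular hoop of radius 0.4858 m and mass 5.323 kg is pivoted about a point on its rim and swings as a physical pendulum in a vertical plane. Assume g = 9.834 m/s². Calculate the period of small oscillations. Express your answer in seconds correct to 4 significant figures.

1.975 s

I_cm = mr² = 1.2562 kg·m². The pivot is at distance d = 0.4858 m from the centre of mass.
By the parallel-axis theorem, I = I_cm + md² = 1.2562 + 1.2562 = 2.5125 kg·m².
T = 2π√(I/(mgd)) = 2π√(2.5125/(5.323 × 9.834 × 0.4858)) = 1.975 s.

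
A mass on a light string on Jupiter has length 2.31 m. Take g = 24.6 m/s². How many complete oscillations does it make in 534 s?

277

T = 2π√(L/g) = 2π√(2.31/24.6) = 1.925 s.
Number of complete oscillations = ⌊534/1.925⌋ = ⌊277.3⌋ = 277.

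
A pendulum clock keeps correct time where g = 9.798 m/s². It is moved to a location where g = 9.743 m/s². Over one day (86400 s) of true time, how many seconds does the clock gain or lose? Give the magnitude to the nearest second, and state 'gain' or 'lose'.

lose 243 s

The clock's period scales as T ∝ 1/√g, so T'/T = √(9.798/9.743) = 1.00282.
In 86400 s of true time the clock registers 86400/1.00282 = 86157.2 s, so it loses 243 s.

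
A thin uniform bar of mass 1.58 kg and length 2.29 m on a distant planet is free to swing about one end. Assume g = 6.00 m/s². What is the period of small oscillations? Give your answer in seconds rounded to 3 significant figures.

3.17 s

For a physical pendulum T = 2π√(I/(mgd)), with d = 1.145 m from pivot to centre of mass.
I_cm = mL²/12 = 1.58 × 2.29²/12 = 0.6905 kg·m²; I = I_cm + md² = 0.6905 + 1.58 × 1.145² = 2.762 kg·m².
T = 2π√(2.762/(1.58 × 6.00 × 1.145)) = 3.17 s.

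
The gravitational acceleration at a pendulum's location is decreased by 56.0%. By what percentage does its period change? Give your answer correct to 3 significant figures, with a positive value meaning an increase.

T ∝ 1/√g, so T'/T = 1/√(0.4400) = 1.508.
Percentage change in T = (1.508 − 1) × 100% = 50.8%.

50.8%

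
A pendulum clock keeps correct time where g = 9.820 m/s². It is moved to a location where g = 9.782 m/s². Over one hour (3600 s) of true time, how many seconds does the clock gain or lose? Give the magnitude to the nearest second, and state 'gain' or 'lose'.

lose 7 s

The clock's period scales as T ∝ 1/√g, so T'/T = √(9.820/9.782) = 1.00194.
In 3600 s of true time the clock registers 3600/1.00194 = 3593.0 s, so it loses 7 s.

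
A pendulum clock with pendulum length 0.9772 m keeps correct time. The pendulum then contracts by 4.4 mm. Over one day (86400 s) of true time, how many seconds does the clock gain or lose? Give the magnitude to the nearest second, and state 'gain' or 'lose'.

gain 195 s

T ∝ √L, so T'/T = √(0.97280/0.9772) = 0.997746.
In 86400 s of true time the clock registers 86400/0.997746 = 86595.2 s, so it gains 195 s.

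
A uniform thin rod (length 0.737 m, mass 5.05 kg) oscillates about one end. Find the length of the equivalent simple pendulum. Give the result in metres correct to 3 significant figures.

The equivalent simple-pendulum length is L_eq = I/(md), where I is about the pivot and d = 0.3685 m.
I_cm = (1/12)mL² = 0.2286 kg·m², so I = I_cm + md² = 0.2286 + 0.6858 = 0.9143 kg·m².
L_eq = 0.9143/(5.05 × 0.3685) = 0.491 m.

0.491 m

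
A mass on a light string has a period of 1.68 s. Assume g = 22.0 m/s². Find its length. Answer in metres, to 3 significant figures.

From T = 2π√(L/g), L = gT²/(4π²) = 22.0 × 1.680²/(4π²) = 1.57 m.

1.57 m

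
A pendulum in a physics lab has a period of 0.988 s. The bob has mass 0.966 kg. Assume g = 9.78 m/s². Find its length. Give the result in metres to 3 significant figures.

From T = 2π√(L/g), L = gT²/(4π²) = 9.78 × 0.9880²/(4π²) = 0.242 m.

0.242 m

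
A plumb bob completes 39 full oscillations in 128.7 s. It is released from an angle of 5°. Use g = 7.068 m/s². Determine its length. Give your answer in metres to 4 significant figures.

T = 128.7/39 = 3.3000 s.
From T = 2π√(L/g), L = gT²/(4π²) = 7.068 × 3.3000²/(4π²) = 1.950 m.

1.950 m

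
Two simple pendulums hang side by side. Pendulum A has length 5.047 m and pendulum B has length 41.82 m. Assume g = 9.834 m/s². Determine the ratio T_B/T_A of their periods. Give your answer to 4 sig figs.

T ∝ √L, so T_B/T_A = √(L_B/L_A) = √(41.82/5.047) = 2.879.

2.879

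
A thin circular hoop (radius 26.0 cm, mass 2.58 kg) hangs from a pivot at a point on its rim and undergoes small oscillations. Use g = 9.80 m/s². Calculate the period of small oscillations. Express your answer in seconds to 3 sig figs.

I_cm = mr² = 0.1744 kg·m². The pivot is at distance d = 0.260 m from the centre of mass.
By the parallel-axis theorem, I = I_cm + md² = 0.1744 + 0.1744 = 0.3488 kg·m².
T = 2π√(I/(mgd)) = 2π√(0.3488/(2.58 × 9.80 × 0.260)) = 1.45 s.

1.45 s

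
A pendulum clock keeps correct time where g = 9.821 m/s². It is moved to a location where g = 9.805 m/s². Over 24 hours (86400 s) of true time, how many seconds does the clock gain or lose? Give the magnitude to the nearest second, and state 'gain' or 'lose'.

lose 70 s

The clock's period scales as T ∝ 1/√g, so T'/T = √(9.821/9.805) = 1.00082.
In 86400 s of true time the clock registers 86400/1.00082 = 86329.6 s, so it loses 70 s.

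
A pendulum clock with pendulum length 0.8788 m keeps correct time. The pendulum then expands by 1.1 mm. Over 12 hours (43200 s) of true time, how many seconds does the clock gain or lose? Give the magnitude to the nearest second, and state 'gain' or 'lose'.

T ∝ √L, so T'/T = √(0.87990/0.8788) = 1.00063.
In 43200 s of true time the clock registers 43200/1.00063 = 43173.0 s, so it loses 27 s.

lose 27 s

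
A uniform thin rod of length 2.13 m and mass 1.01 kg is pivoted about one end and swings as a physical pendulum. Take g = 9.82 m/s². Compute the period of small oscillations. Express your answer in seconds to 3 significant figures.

2.39 s

For a physical pendulum T = 2π√(I/(mgd)), with d = 1.065 m from pivot to centre of mass.
I_cm = mL²/12 = 1.01 × 2.13²/12 = 0.3819 kg·m²; I = I_cm + md² = 0.3819 + 1.01 × 1.065² = 1.527 kg·m².
T = 2π√(1.527/(1.01 × 9.82 × 1.065)) = 2.39 s.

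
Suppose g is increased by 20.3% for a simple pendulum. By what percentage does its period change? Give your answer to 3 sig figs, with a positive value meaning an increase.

T ∝ 1/√g, so T'/T = 1/√(1.203) = 0.9117.
Percentage change in T = (0.9117 − 1) × 100% = -8.83%.

-8.83%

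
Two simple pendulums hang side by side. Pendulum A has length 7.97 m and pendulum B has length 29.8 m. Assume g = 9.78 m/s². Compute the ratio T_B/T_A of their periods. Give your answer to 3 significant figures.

1.93

T ∝ √L, so T_B/T_A = √(L_B/L_A) = √(29.8/7.97) = 1.93.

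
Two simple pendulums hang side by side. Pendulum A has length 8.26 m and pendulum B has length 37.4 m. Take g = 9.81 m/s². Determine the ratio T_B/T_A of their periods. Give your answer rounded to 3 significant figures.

T ∝ √L, so T_B/T_A = √(L_B/L_A) = √(37.4/8.26) = 2.13.

2.13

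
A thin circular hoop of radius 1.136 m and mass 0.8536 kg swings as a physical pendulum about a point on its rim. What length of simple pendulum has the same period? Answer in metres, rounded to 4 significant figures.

The equivalent simple-pendulum length is L_eq = I/(md), where I is about the pivot and d = 1.1360 m.
I_cm = mR² = 1.1016 kg·m², so I = I_cm + md² = 1.1016 + 1.1016 = 2.2031 kg·m².
L_eq = 2.2031/(0.8536 × 1.1360) = 2.272 m.

2.272 m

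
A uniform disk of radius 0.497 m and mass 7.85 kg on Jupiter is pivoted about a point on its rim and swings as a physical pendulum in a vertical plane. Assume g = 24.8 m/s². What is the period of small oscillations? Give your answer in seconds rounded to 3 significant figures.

I_cm = ½mr² = 0.9695 kg·m². The pivot is at distance d = 0.497 m from the centre of mass.
By the parallel-axis theorem, I = I_cm + md² = 0.9695 + 1.939 = 2.909 kg·m².
T = 2π√(I/(mgd)) = 2π√(2.909/(7.85 × 24.8 × 0.497)) = 1.09 s.

1.09 s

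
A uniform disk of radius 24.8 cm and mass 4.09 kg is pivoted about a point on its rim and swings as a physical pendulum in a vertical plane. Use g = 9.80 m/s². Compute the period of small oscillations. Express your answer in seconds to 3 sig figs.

I_cm = ½mr² = 0.1258 kg·m². The pivot is at distance d = 0.248 m from the centre of mass.
By the parallel-axis theorem, I = I_cm + md² = 0.1258 + 0.2516 = 0.3773 kg·m².
T = 2π√(I/(mgd)) = 2π√(0.3773/(4.09 × 9.80 × 0.248)) = 1.22 s.

1.22 s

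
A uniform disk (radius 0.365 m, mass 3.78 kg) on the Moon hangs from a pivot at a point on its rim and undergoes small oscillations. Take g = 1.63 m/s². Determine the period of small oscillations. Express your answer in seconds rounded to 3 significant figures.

3.64 s

I_cm = ½mr² = 0.2518 kg·m². The pivot is at distance d = 0.365 m from the centre of mass.
By the parallel-axis theorem, I = I_cm + md² = 0.2518 + 0.5036 = 0.7554 kg·m².
T = 2π√(I/(mgd)) = 2π√(0.7554/(3.78 × 1.63 × 0.365)) = 3.64 s.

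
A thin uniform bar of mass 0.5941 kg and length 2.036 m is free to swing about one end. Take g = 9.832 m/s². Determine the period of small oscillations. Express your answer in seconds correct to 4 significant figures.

For a physical pendulum T = 2π√(I/(mgd)), with d = 1.0180 m from pivot to centre of mass.
I_cm = mL²/12 = 0.5941 × 2.036²/12 = 0.20523 kg·m²; I = I_cm + md² = 0.20523 + 0.5941 × 1.0180² = 0.82091 kg·m².
T = 2π√(0.82091/(0.5941 × 9.832 × 1.0180)) = 2.335 s.

2.335 s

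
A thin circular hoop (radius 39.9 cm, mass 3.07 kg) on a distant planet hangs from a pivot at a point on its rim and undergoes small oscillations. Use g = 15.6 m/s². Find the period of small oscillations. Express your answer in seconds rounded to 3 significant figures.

I_cm = mr² = 0.4887 kg·m². The pivot is at distance d = 0.399 m from the centre of mass.
By the parallel-axis theorem, I = I_cm + md² = 0.4887 + 0.4887 = 0.9775 kg·m².
T = 2π√(I/(mgd)) = 2π√(0.9775/(3.07 × 15.6 × 0.399)) = 1.42 s.

1.42 s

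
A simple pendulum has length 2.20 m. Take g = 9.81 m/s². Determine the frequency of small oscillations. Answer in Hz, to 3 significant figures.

0.336 Hz

T = 2π√(L/g) = 2π√(2.20/9.81) = 2.975 s, so f = 1/T = 0.336 Hz.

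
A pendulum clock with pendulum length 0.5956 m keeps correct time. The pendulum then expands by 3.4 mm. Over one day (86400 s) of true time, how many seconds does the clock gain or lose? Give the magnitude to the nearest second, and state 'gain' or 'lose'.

T ∝ √L, so T'/T = √(0.59900/0.5956) = 1.00285.
In 86400 s of true time the clock registers 86400/1.00285 = 86154.4 s, so it loses 246 s.

lose 246 s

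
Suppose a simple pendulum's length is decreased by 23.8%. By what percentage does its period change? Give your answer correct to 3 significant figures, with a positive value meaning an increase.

T ∝ √L, so T'/T = √(0.7620) = 0.8729.
Percentage change in T = (0.8729 − 1) × 100% = -12.7%.

-12.7%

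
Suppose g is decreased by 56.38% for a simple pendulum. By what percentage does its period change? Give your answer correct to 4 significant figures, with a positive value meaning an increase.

T ∝ 1/√g, so T'/T = 1/√(0.43620) = 1.5141.
Percentage change in T = (1.5141 − 1) × 100% = 51.41%.

51.41%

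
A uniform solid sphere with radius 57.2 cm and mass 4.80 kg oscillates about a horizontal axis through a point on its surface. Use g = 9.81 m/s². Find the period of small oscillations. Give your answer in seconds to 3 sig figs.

I_cm = (2/5)mr² = 0.6282 kg·m². The pivot is at distance d = 0.572 m from the centre of mass.
By the parallel-axis theorem, I = I_cm + md² = 0.6282 + 1.570 = 2.199 kg·m².
T = 2π√(I/(mgd)) = 2π√(2.199/(4.80 × 9.81 × 0.572)) = 1.80 s.

1.80 s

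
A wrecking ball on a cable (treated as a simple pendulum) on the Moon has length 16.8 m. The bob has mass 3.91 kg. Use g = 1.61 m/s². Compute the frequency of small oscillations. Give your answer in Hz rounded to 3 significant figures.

0.0493 Hz

T = 2π√(L/g) = 2π√(16.8/1.61) = 20.30 s, so f = 1/T = 0.0493 Hz.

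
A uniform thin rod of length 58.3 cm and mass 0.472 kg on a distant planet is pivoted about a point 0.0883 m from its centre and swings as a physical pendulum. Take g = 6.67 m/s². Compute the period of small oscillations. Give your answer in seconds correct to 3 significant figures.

For a physical pendulum T = 2π√(I/(mgd)), with d = 0.08830 m from pivot to centre of mass.
I_cm = mL²/12 = 0.472 × 0.583²/12 = 0.01337 kg·m²; I = I_cm + md² = 0.01337 + 0.472 × 0.08830² = 0.01705 kg·m².
T = 2π√(0.01705/(0.472 × 6.67 × 0.08830)) = 1.56 s.

1.56 s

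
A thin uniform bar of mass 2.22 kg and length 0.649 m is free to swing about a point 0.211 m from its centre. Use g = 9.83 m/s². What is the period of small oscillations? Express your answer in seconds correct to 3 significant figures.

1.23 s

For a physical pendulum T = 2π√(I/(mgd)), with d = 0.2110 m from pivot to centre of mass.
I_cm = mL²/12 = 2.22 × 0.649²/12 = 0.07792 kg·m²; I = I_cm + md² = 0.07792 + 2.22 × 0.2110² = 0.1768 kg·m².
T = 2π√(0.1768/(2.22 × 9.83 × 0.2110)) = 1.23 s.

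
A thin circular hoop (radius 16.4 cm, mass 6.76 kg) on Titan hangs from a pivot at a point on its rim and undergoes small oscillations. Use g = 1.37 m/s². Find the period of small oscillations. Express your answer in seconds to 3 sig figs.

3.07 s

I_cm = mr² = 0.1818 kg·m². The pivot is at distance d = 0.164 m from the centre of mass.
By the parallel-axis theorem, I = I_cm + md² = 0.1818 + 0.1818 = 0.3636 kg·m².
T = 2π√(I/(mgd)) = 2π√(0.3636/(6.76 × 1.37 × 0.164)) = 3.07 s.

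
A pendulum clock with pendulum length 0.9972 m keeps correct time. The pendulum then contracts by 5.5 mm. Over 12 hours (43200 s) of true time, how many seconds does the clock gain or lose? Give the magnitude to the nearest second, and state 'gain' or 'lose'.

gain 120 s

T ∝ √L, so T'/T = √(0.99170/0.9972) = 0.997238.
In 43200 s of true time the clock registers 43200/0.997238 = 43319.6 s, so it gains 120 s.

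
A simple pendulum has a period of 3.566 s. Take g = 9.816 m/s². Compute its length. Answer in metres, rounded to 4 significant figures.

3.162 m

From T = 2π√(L/g), L = gT²/(4π²) = 9.816 × 3.5660²/(4π²) = 3.162 m.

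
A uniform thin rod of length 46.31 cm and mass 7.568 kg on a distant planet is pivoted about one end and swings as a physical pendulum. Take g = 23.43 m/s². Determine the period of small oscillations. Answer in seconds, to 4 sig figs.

0.7212 s

For a physical pendulum T = 2π√(I/(mgd)), with d = 0.23155 m from pivot to centre of mass.
I_cm = mL²/12 = 7.568 × 0.4631²/12 = 0.13525 kg·m²; I = I_cm + md² = 0.13525 + 7.568 × 0.23155² = 0.54102 kg·m².
T = 2π√(0.54102/(7.568 × 23.43 × 0.23155)) = 0.7212 s.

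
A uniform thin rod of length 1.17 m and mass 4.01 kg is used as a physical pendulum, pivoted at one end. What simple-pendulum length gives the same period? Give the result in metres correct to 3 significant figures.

The equivalent simple-pendulum length is L_eq = I/(md), where I is about the pivot and d = 0.5850 m.
I_cm = (1/12)mL² = 0.4574 kg·m², so I = I_cm + md² = 0.4574 + 1.372 = 1.830 kg·m².
L_eq = 1.830/(4.01 × 0.5850) = 0.780 m.

0.780 m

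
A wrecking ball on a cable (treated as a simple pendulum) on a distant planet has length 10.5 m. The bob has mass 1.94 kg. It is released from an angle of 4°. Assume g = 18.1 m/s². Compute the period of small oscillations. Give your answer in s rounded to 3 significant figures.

4.79 s

T = 2π√(L/g) = 2π√(10.5/18.1) = 2π × 0.7616 = 4.79 s.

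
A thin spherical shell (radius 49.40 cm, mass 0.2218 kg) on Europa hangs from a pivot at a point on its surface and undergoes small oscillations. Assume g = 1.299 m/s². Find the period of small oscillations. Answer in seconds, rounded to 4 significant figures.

5.002 s

I_cm = (2/3)mr² = 0.036085 kg·m². The pivot is at distance d = 0.4940 m from the centre of mass.
By the parallel-axis theorem, I = I_cm + md² = 0.036085 + 0.054127 = 0.090212 kg·m².
T = 2π√(I/(mgd)) = 2π√(0.090212/(0.2218 × 1.299 × 0.4940)) = 5.002 s.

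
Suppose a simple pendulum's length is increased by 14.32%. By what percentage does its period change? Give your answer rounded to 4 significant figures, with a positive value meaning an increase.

T ∝ √L, so T'/T = √(1.1432) = 1.0692.
Percentage change in T = (1.0692 − 1) × 100% = 6.921%.

6.921%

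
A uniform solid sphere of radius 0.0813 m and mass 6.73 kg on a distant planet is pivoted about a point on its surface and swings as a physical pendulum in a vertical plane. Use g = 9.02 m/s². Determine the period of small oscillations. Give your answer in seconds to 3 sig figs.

I_cm = (2/5)mr² = 0.01779 kg·m². The pivot is at distance d = 0.0813 m from the centre of mass.
By the parallel-axis theorem, I = I_cm + md² = 0.01779 + 0.04448 = 0.06228 kg·m².
T = 2π√(I/(mgd)) = 2π√(0.06228/(6.73 × 9.02 × 0.0813)) = 0.706 s.

0.706 s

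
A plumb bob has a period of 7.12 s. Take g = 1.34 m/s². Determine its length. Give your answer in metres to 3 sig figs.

From T = 2π√(L/g), L = gT²/(4π²) = 1.34 × 7.120²/(4π²) = 1.72 m.

1.72 m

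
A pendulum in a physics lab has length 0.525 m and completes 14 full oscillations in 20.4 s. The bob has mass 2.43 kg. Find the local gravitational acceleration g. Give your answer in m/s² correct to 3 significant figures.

T = 20.4/14 = 1.457 s.
From T = 2π√(L/g), g = 4π²L/T² = 4π² × 0.525/1.457² = 9.76 m/s².

9.76 m/s²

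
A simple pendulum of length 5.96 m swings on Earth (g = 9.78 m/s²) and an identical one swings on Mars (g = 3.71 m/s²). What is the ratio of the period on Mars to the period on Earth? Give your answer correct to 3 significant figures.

1.62

T ∝ 1/√g, so T₂/T₁ = √(g₁/g₂) = √(9.78/3.71) = 1.62.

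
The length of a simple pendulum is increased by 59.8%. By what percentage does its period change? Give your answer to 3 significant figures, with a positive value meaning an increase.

T ∝ √L, so T'/T = √(1.598) = 1.264.
Percentage change in T = (1.264 − 1) × 100% = 26.4%.

26.4%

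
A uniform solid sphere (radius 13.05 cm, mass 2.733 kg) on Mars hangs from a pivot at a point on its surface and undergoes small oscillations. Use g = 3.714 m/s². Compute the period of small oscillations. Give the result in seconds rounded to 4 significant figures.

1.394 s

I_cm = (2/5)mr² = 0.018617 kg·m². The pivot is at distance d = 0.1305 m from the centre of mass.
By the parallel-axis theorem, I = I_cm + md² = 0.018617 + 0.046544 = 0.065161 kg·m².
T = 2π√(I/(mgd)) = 2π√(0.065161/(2.733 × 3.714 × 0.1305)) = 1.394 s.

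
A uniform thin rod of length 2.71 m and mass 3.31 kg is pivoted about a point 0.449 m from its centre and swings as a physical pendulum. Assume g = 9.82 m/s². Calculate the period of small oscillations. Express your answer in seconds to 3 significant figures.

2.70 s

For a physical pendulum T = 2π√(I/(mgd)), with d = 0.4490 m from pivot to centre of mass.
I_cm = mL²/12 = 3.31 × 2.71²/12 = 2.026 kg·m²; I = I_cm + md² = 2.026 + 3.31 × 0.4490² = 2.693 kg·m².
T = 2π√(2.693/(3.31 × 9.82 × 0.4490)) = 2.70 s.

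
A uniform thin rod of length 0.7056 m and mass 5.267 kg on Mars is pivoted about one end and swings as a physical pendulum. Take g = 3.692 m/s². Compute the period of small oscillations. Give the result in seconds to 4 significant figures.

2.243 s

For a physical pendulum T = 2π√(I/(mgd)), with d = 0.35280 m from pivot to centre of mass.
I_cm = mL²/12 = 5.267 × 0.7056²/12 = 0.21852 kg·m²; I = I_cm + md² = 0.21852 + 5.267 × 0.35280² = 0.87410 kg·m².
T = 2π√(0.87410/(5.267 × 3.692 × 0.35280)) = 2.243 s.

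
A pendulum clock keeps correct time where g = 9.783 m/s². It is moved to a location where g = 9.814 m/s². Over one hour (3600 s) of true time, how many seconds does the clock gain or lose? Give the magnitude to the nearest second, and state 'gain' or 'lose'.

The clock's period scales as T ∝ 1/√g, so T'/T = √(9.783/9.814) = 0.998419.
In 3600 s of true time the clock registers 3600/0.998419 = 3605.7 s, so it gains 6 s.

gain 6 s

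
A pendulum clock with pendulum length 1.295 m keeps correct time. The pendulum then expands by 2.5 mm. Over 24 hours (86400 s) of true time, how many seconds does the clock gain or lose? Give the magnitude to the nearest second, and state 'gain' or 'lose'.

T ∝ √L, so T'/T = √(1.29750/1.295) = 1.00096.
In 86400 s of true time the clock registers 86400/1.00096 = 86316.7 s, so it loses 83 s.

lose 83 s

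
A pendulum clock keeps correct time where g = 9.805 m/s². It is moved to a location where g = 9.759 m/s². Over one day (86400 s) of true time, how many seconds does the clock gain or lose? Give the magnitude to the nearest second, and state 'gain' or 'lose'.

lose 203 s

The clock's period scales as T ∝ 1/√g, so T'/T = √(9.805/9.759) = 1.00235.
In 86400 s of true time the clock registers 86400/1.00235 = 86197.1 s, so it loses 203 s.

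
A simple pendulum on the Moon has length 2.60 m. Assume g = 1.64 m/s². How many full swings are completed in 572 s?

72

T = 2π√(L/g) = 2π√(2.60/1.64) = 7.911 s.
Number of complete oscillations = ⌊572/7.911⌋ = ⌊72.30⌋ = 72.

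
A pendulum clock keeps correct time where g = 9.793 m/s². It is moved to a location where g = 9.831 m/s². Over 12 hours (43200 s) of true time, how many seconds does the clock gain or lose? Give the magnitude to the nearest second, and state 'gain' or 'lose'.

The clock's period scales as T ∝ 1/√g, so T'/T = √(9.793/9.831) = 0.998065.
In 43200 s of true time the clock registers 43200/0.998065 = 43283.7 s, so it gains 84 s.

gain 84 s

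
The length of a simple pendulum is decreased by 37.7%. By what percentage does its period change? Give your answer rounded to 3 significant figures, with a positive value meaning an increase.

T ∝ √L, so T'/T = √(0.6230) = 0.7893.
Percentage change in T = (0.7893 − 1) × 100% = -21.1%.

-21.1%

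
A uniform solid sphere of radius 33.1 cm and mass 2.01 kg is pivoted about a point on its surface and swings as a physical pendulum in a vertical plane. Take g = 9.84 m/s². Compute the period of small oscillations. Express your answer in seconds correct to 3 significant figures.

1.36 s

I_cm = (2/5)mr² = 0.08809 kg·m². The pivot is at distance d = 0.331 m from the centre of mass.
By the parallel-axis theorem, I = I_cm + md² = 0.08809 + 0.2202 = 0.3083 kg·m².
T = 2π√(I/(mgd)) = 2π√(0.3083/(2.01 × 9.84 × 0.331)) = 1.36 s.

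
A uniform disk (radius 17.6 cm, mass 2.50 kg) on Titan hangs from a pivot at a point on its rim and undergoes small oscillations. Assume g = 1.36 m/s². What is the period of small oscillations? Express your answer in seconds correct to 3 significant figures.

2.77 s

I_cm = ½mr² = 0.03872 kg·m². The pivot is at distance d = 0.176 m from the centre of mass.
By the parallel-axis theorem, I = I_cm + md² = 0.03872 + 0.07744 = 0.1162 kg·m².
T = 2π√(I/(mgd)) = 2π√(0.1162/(2.50 × 1.36 × 0.176)) = 2.77 s.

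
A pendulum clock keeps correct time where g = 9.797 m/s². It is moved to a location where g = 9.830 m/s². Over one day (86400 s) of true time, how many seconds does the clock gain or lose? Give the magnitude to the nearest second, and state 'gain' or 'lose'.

gain 145 s

The clock's period scales as T ∝ 1/√g, so T'/T = √(9.797/9.830) = 0.998320.
In 86400 s of true time the clock registers 86400/0.998320 = 86545.4 s, so it gains 145 s.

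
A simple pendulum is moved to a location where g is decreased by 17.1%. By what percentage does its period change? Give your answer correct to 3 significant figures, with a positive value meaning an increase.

9.83%

T ∝ 1/√g, so T'/T = 1/√(0.8290) = 1.098.
Percentage change in T = (1.098 − 1) × 100% = 9.83%.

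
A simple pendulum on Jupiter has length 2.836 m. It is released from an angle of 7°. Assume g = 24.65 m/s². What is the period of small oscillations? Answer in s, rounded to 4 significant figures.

2.131 s

T = 2π√(L/g) = 2π√(2.836/24.65) = 2π × 0.33919 = 2.131 s.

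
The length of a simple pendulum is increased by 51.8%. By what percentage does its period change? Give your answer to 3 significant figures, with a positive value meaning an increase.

T ∝ √L, so T'/T = √(1.518) = 1.232.
Percentage change in T = (1.232 − 1) × 100% = 23.2%.

23.2%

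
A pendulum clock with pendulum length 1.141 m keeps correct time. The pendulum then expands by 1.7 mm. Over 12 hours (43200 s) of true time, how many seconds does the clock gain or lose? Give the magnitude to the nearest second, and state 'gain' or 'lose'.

lose 32 s

T ∝ √L, so T'/T = √(1.14270/1.141) = 1.00074.
In 43200 s of true time the clock registers 43200/1.00074 = 43167.9 s, so it loses 32 s.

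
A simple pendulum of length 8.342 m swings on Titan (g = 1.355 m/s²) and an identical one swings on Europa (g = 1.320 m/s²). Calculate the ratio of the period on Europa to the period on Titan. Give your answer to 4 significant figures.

T ∝ 1/√g, so T₂/T₁ = √(g₁/g₂) = √(1.355/1.320) = 1.013.

1.013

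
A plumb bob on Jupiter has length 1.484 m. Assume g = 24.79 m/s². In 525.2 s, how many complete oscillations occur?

341

T = 2π√(L/g) = 2π√(1.484/24.79) = 1.5373 s.
Number of complete oscillations = ⌊525.2/1.5373⌋ = ⌊341.64⌋ = 341.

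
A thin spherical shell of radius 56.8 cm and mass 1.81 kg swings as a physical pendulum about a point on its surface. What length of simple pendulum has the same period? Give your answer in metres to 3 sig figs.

0.947 m

The equivalent simple-pendulum length is L_eq = I/(md), where I is about the pivot and d = 0.5680 m.
I_cm = (2/3)mR² = 0.3893 kg·m², so I = I_cm + md² = 0.3893 + 0.5839 = 0.9732 kg·m².
L_eq = 0.9732/(1.81 × 0.5680) = 0.947 m.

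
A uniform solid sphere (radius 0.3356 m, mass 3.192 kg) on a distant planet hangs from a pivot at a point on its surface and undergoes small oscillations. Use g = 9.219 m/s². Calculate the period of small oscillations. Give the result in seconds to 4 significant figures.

I_cm = (2/5)mr² = 0.14380 kg·m². The pivot is at distance d = 0.3356 m from the centre of mass.
By the parallel-axis theorem, I = I_cm + md² = 0.14380 + 0.35951 = 0.50331 kg·m².
T = 2π√(I/(mgd)) = 2π√(0.50331/(3.192 × 9.219 × 0.3356)) = 1.418 s.

1.418 s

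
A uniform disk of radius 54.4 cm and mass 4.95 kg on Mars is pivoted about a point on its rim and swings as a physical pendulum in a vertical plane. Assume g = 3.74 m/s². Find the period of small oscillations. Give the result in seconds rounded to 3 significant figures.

2.93 s

I_cm = ½mr² = 0.7324 kg·m². The pivot is at distance d = 0.544 m from the centre of mass.
By the parallel-axis theorem, I = I_cm + md² = 0.7324 + 1.465 = 2.197 kg·m².
T = 2π√(I/(mgd)) = 2π√(2.197/(4.95 × 3.74 × 0.544)) = 2.93 s.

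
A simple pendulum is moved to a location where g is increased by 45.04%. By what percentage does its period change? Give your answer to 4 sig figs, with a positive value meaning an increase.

-16.97%

T ∝ 1/√g, so T'/T = 1/√(1.4504) = 0.83034.
Percentage change in T = (0.83034 − 1) × 100% = -16.97%.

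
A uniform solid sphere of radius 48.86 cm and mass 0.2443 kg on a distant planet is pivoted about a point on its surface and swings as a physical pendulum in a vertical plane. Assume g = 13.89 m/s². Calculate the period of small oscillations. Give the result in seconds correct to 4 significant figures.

I_cm = (2/5)mr² = 0.023329 kg·m². The pivot is at distance d = 0.4886 m from the centre of mass.
By the parallel-axis theorem, I = I_cm + md² = 0.023329 + 0.058322 = 0.081650 kg·m².
T = 2π√(I/(mgd)) = 2π√(0.081650/(0.2443 × 13.89 × 0.4886)) = 1.394 s.

1.394 s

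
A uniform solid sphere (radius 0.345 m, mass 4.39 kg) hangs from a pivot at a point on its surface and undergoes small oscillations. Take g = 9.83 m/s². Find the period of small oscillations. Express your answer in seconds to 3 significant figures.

1.39 s

I_cm = (2/5)mr² = 0.2090 kg·m². The pivot is at distance d = 0.345 m from the centre of mass.
By the parallel-axis theorem, I = I_cm + md² = 0.2090 + 0.5225 = 0.7315 kg·m².
T = 2π√(I/(mgd)) = 2π√(0.7315/(4.39 × 9.83 × 0.345)) = 1.39 s.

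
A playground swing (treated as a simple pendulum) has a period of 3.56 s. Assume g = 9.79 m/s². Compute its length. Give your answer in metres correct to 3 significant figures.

3.14 m

From T = 2π√(L/g), L = gT²/(4π²) = 9.79 × 3.560²/(4π²) = 3.14 m.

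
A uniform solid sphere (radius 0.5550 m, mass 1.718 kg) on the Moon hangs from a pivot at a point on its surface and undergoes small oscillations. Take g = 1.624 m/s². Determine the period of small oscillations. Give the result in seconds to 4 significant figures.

I_cm = (2/5)mr² = 0.21167 kg·m². The pivot is at distance d = 0.5550 m from the centre of mass.
By the parallel-axis theorem, I = I_cm + md² = 0.21167 + 0.52919 = 0.74086 kg·m².
T = 2π√(I/(mgd)) = 2π√(0.74086/(1.718 × 1.624 × 0.5550)) = 4.346 s.

4.346 s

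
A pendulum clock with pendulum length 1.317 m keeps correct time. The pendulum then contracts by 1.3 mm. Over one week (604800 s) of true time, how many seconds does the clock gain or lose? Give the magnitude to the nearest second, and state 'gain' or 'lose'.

gain 299 s

T ∝ √L, so T'/T = √(1.31570/1.317) = 0.999506.
In 604800 s of true time the clock registers 604800/0.999506 = 605098.7 s, so it gains 299 s.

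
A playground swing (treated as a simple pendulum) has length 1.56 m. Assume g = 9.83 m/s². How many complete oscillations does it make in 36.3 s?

14

T = 2π√(L/g) = 2π√(1.56/9.83) = 2.503 s.
Number of complete oscillations = ⌊36.3/2.503⌋ = ⌊14.50⌋ = 14.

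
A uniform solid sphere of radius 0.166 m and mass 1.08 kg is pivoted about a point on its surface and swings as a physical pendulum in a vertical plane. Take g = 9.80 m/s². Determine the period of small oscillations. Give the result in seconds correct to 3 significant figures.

I_cm = (2/5)mr² = 0.01190 kg·m². The pivot is at distance d = 0.166 m from the centre of mass.
By the parallel-axis theorem, I = I_cm + md² = 0.01190 + 0.02976 = 0.04166 kg·m².
T = 2π√(I/(mgd)) = 2π√(0.04166/(1.08 × 9.80 × 0.166)) = 0.968 s.

0.968 s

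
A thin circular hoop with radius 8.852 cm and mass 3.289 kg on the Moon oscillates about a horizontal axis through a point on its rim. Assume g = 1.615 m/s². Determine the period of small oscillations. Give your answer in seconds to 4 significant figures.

2.080 s

I_cm = mr² = 0.025772 kg·m². The pivot is at distance d = 0.08852 m from the centre of mass.
By the parallel-axis theorem, I = I_cm + md² = 0.025772 + 0.025772 = 0.051544 kg·m².
T = 2π√(I/(mgd)) = 2π√(0.051544/(3.289 × 1.615 × 0.08852)) = 2.080 s.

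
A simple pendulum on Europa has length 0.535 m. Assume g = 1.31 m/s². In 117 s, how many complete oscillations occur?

T = 2π√(L/g) = 2π√(0.535/1.31) = 4.015 s.
Number of complete oscillations = ⌊117/4.015⌋ = ⌊29.14⌋ = 29.

29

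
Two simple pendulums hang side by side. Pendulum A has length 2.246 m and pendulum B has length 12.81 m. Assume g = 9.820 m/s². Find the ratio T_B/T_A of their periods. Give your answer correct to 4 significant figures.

2.388

T ∝ √L, so T_B/T_A = √(L_B/L_A) = √(12.81/2.246) = 2.388.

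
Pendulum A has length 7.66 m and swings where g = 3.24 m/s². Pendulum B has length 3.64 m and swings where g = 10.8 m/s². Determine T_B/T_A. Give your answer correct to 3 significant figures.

0.378

T = 2π√(L/g), so T_B/T_A = √((L_B/g_B)/(L_A/g_A)) = √((3.64/10.8)/(7.66/3.24)) = 0.378.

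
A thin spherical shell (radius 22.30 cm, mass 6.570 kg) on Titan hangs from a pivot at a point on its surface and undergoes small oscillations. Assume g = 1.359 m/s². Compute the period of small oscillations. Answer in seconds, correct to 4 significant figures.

I_cm = (2/3)mr² = 0.21781 kg·m². The pivot is at distance d = 0.2230 m from the centre of mass.
By the parallel-axis theorem, I = I_cm + md² = 0.21781 + 0.32672 = 0.54453 kg·m².
T = 2π√(I/(mgd)) = 2π√(0.54453/(6.570 × 1.359 × 0.2230)) = 3.286 s.

3.286 s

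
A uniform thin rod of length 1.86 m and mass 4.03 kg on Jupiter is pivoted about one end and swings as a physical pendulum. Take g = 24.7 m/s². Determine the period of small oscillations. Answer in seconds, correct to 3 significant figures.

For a physical pendulum T = 2π√(I/(mgd)), with d = 0.9300 m from pivot to centre of mass.
I_cm = mL²/12 = 4.03 × 1.86²/12 = 1.162 kg·m²; I = I_cm + md² = 1.162 + 4.03 × 0.9300² = 4.647 kg·m².
T = 2π√(4.647/(4.03 × 24.7 × 0.9300)) = 1.41 s.

1.41 s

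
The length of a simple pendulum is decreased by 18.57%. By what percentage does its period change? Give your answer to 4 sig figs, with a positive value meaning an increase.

-9.761%

T ∝ √L, so T'/T = √(0.81430) = 0.90239.
Percentage change in T = (0.90239 − 1) × 100% = -9.761%.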